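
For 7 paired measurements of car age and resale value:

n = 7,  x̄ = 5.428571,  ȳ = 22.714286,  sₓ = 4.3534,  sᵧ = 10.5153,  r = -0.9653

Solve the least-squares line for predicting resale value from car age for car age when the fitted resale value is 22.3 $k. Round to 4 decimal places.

5.6063

b = r · sᵧ/sₓ = -0.9653 · 10.5153/4.3534 = -2.331607
a = ȳ − b·x̄ = 22.714286 − (-2.331607)·5.428571 = 35.371582
Set a + b·x = 22.3: x = (22.3 − 35.371582) / (-2.331607) = 5.606254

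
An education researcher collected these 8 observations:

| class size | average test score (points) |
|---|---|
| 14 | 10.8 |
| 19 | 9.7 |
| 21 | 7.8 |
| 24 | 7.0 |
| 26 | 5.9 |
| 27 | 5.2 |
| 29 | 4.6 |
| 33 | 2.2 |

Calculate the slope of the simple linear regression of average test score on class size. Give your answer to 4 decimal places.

n = 8, Σx = 193, Σy = 53.2, Σxy = 1167.1, Σx² = 4909
Sxx = Σx² − (Σx)²/n = 4909 − 4656.125 = 252.875
Sxy = Σxy − (Σx)(Σy)/n = 1167.1 − 1283.45 = -116.35
b = Sxy/Sxx = -116.35/252.875 = -0.460109

-0.4601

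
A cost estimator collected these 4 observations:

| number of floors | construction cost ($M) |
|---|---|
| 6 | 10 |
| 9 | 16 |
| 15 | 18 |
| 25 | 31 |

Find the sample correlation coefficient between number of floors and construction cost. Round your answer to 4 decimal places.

0.9790

n = 4, Σx = 55, Σy = 75, Σxy = 1249, Σx² = 967, Σy² = 1641
Sxx = Σx² − (Σx)²/n = 967 − 756.25 = 210.75
Sxy = Σxy − (Σx)(Σy)/n = 1249 − 1031.25 = 217.75
Syy = Σy² − (Σy)²/n = 1641 − 1406.25 = 234.75
r = Sxy/√(Sxx·Syy) = 217.75/√(49473.5625) = 217.75/222.426533 = 0.978975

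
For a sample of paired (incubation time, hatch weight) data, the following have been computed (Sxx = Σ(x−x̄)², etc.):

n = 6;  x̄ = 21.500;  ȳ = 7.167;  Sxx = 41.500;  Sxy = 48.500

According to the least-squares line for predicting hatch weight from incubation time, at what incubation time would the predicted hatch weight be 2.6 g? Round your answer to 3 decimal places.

b = Sxy/Sxx = 48.5/41.5 = 1.168675
a = ȳ − b·x̄ = 7.167 − 1.168675·21.5 = -17.959506
Set a + b·x = 2.6: x = (2.6 − (-17.959506)) / 1.168675 = 17.592155

17.592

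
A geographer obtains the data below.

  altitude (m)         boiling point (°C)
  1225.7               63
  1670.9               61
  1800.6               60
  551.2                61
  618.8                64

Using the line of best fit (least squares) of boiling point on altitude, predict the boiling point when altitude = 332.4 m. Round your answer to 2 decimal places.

63.17

n = 5, Σx = 5867.2, Σy = 309, Σxy = 360406.4, Σx² = 8223142.54
Sxx = Σx² − (Σx)²/n = 8223142.54 − 6884807.168 = 1338335.372
Sxy = Σxy − (Σx)(Σy)/n = 360406.4 − 362592.96 = -2186.56
b = Sxy/Sxx = -2186.56/1338335.372 = -0.001634
a = ȳ − b·x̄ = 61.8 − (-0.001634)·1173.44 = 63.717155
ŷ(332.4) = a + b·332.4 = 63.717155 + (-0.001634)·332.4 = 63.174083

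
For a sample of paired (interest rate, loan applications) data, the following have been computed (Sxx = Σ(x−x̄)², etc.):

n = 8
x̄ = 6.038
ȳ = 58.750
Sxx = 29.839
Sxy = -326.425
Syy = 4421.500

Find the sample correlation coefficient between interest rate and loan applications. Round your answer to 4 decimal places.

-0.8987

r = Sxy/√(Sxx·Syy) = -326.425/√(131933.1385) = -326.425/363.226016 = -0.898683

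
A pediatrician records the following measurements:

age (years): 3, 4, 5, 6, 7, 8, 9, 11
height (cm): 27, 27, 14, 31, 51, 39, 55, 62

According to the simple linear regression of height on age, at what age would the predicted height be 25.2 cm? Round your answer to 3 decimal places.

n = 8, Σx = 53, Σy = 306, Σxy = 2291, Σx² = 401
Sxx = Σx² − (Σx)²/n = 401 − 351.125 = 49.875
Sxy = Σxy − (Σx)(Σy)/n = 2291 − 2027.25 = 263.75
b = Sxy/Sxx = 263.75/49.875 = 5.288221
a = ȳ − b·x̄ = 38.25 − 5.288221·6.625 = 3.215539
Set a + b·x = 25.2: x = (25.2 − 3.215539) / 5.288221 = 4.157251

4.157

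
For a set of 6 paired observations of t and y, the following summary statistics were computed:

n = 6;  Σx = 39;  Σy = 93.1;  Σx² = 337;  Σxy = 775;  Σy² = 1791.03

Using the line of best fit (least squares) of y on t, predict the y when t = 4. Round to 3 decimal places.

Sxx = Σx² − (Σx)²/n = 337 − 253.5 = 83.5
Sxy = Σxy − (Σx)(Σy)/n = 775 − 605.15 = 169.85
b = Sxy/Sxx = 169.85/83.5 = 2.034132
a = ȳ − b·x̄ = 15.516667 − 2.034132·6.5 = 2.294810
ŷ(4) = a + b·4 = 2.294810 + 2.034132·4 = 10.431337

10.431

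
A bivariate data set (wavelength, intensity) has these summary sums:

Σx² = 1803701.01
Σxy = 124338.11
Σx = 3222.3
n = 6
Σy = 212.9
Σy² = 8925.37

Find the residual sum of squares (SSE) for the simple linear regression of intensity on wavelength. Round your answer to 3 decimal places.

Sxx = Σx² − (Σx)²/n = 1803701.01 − 1730536.215 = 73164.795
Sxy = Σxy − (Σx)(Σy)/n = 124338.11 − 114337.945 = 10000.165
Syy = Σy² − (Σy)²/n = 8925.37 − 7554.401667 = 1370.968333
b = Sxy/Sxx = 10000.165/73164.795 = 0.136680
SSE = Syy − b·Sxy = 1370.968333 − 0.136680·10000.165 = 4.145669

4.146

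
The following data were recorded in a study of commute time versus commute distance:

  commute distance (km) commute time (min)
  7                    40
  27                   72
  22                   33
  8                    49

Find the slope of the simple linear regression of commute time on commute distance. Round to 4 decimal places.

n = 4, Σx = 64, Σy = 194, Σxy = 3342, Σx² = 1326
Sxx = Σx² − (Σx)²/n = 1326 − 1024 = 302
Sxy = Σxy − (Σx)(Σy)/n = 3342 − 3104 = 238
b = Sxy/Sxx = 238/302 = 0.788079

0.7881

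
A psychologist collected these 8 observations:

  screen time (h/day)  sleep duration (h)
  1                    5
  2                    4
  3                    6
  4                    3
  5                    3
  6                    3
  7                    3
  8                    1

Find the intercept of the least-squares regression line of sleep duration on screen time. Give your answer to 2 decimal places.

5.75

n = 8, Σx = 36, Σy = 28, Σxy = 105, Σx² = 204
Sxx = Σx² − (Σx)²/n = 204 − 162 = 42
Sxy = Σxy − (Σx)(Σy)/n = 105 − 126 = -21
b = Sxy/Sxx = -21/42 = -0.5
a = ȳ − b·x̄ = 3.5 − (-0.5)·4.5 = 5.75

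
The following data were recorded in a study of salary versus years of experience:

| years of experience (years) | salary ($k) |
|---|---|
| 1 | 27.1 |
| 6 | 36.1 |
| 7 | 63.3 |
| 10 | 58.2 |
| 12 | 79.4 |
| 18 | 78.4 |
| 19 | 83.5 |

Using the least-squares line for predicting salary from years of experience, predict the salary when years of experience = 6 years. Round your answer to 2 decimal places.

n = 7, Σx = 73, Σy = 426, Σxy = 5219.3, Σx² = 1015
Sxx = Σx² − (Σx)²/n = 1015 − 761.285714 = 253.714286
Sxy = Σxy − (Σx)(Σy)/n = 5219.3 − 4442.571429 = 776.728571
b = Sxy/Sxx = 776.728571/253.714286 = 3.061430
a = ȳ − b·x̄ = 60.857143 − 3.061430·10.428571 = 28.930800
ŷ(6) = a + b·6 = 28.930800 + 3.061430·6 = 47.299381

47.30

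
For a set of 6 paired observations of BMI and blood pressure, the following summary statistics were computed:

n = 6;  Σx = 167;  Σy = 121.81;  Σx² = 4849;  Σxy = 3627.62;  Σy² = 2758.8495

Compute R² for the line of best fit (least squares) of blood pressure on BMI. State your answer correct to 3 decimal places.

0.980

Sxx = Σx² − (Σx)²/n = 4849 − 4648.166667 = 200.833333
Sxy = Σxy − (Σx)(Σy)/n = 3627.62 − 3390.378333 = 237.241667
Syy = Σy² − (Σy)²/n = 2758.8495 − 2472.946017 = 285.903483
R² = Sxy²/(Sxx·Syy) = (237.241667)²/(200.833333·285.903483) = 0.980227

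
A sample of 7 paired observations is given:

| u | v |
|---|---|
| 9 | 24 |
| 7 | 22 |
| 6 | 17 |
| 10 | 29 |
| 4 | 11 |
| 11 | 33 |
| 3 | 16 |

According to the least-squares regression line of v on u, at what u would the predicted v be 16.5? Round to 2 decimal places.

4.96

n = 7, Σx = 50, Σy = 152, Σxy = 1217, Σx² = 412
Sxx = Σx² − (Σx)²/n = 412 − 357.142857 = 54.857143
Sxy = Σxy − (Σx)(Σy)/n = 1217 − 1085.714286 = 131.285714
b = Sxy/Sxx = 131.285714/54.857143 = 2.393229
a = ȳ − b·x̄ = 21.714286 − 2.393229·7.142857 = 4.619792
Set a + b·x = 16.5: x = (16.5 − 4.619792) / 2.393229 = 4.964091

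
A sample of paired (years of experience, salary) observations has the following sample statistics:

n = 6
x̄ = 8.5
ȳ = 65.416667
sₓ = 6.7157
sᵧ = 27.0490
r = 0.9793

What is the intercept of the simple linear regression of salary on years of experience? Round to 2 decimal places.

b = r · sᵧ/sₓ = 0.9793 · 27.049/6.7157 = 3.944352
a = ȳ − b·x̄ = 65.416667 − 3.944352·8.5 = 31.889674

31.89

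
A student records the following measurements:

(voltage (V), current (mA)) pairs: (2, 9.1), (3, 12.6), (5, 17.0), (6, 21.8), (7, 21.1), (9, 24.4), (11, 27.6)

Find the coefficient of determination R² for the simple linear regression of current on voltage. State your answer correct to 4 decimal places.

n = 7, Σx = 43, Σy = 133.6, Σxy = 942.7, Σx² = 325, Σy² = 2808.14
Sxx = Σx² − (Σx)²/n = 325 − 264.142857 = 60.857143
Sxy = Σxy − (Σx)(Σy)/n = 942.7 − 820.685714 = 122.014286
Syy = Σy² − (Σy)²/n = 2808.14 − 2549.851429 = 258.288571
R² = Sxy²/(Sxx·Syy) = (122.014286)²/(60.857143·258.288571) = 0.947119

0.9471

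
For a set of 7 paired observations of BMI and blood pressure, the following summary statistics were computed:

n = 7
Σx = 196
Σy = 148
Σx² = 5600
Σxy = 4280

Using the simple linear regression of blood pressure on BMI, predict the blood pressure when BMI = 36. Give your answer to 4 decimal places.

Sxx = Σx² − (Σx)²/n = 5600 − 5488 = 112
Sxy = Σxy − (Σx)(Σy)/n = 4280 − 4144 = 136
b = Sxy/Sxx = 136/112 = 1.214286
a = ȳ − b·x̄ = 21.142857 − 1.214286·28 = -12.857143
ŷ(36) = a + b·36 = -12.857143 + 1.214286·36 = 30.857143

30.8571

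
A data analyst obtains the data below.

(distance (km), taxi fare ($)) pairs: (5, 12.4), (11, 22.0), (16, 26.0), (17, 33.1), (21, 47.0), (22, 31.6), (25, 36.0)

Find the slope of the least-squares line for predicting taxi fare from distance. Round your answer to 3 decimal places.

n = 7, Σx = 117, Σy = 208.1, Σxy = 3864.9, Σx² = 2241
Sxx = Σx² − (Σx)²/n = 2241 − 1955.571429 = 285.428571
Sxy = Σxy − (Σx)(Σy)/n = 3864.9 − 3478.242857 = 386.657143
b = Sxy/Sxx = 386.657143/285.428571 = 1.354655

1.355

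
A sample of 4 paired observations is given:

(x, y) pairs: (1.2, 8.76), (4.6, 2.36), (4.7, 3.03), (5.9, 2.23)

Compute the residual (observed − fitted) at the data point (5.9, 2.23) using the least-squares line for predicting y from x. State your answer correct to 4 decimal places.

0.8353

n = 4, Σx = 16.4, Σy = 16.38, Σxy = 48.766, Σx² = 79.5
Sxx = Σx² − (Σx)²/n = 79.5 − 67.24 = 12.26
Sxy = Σxy − (Σx)(Σy)/n = 48.766 − 67.158 = -18.392
b = Sxy/Sxx = -18.392/12.26 = -1.500163
a = ȳ − b·x̄ = 4.095 − (-1.500163)·4.1 = 10.245669
ŷ(5.9) = 10.245669 + (-1.500163)·5.9 = 1.394706
residual = y − ŷ = 2.23 − 1.394706 = 0.835294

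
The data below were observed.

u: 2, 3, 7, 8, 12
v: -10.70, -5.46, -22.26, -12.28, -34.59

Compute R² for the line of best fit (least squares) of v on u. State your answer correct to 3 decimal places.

0.748

n = 5, Σx = 32, Σy = -85.29, Σxy = -706.92, Σx² = 270, Σy² = 1987.0757
Sxx = Σx² − (Σx)²/n = 270 − 204.8 = 65.2
Sxy = Σxy − (Σx)(Σy)/n = -706.92 − (-545.856) = -161.064
Syy = Σy² − (Σy)²/n = 1987.0757 − 1454.87682 = 532.19888
R² = Sxy²/(Sxx·Syy) = (-161.064)²/(65.2·532.19888) = 0.747611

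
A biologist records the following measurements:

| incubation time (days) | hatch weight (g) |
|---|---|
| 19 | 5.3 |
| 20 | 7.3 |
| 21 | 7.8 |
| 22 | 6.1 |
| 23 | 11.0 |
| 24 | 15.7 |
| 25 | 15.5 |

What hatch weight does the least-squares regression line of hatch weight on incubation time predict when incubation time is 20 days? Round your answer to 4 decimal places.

6.2000

n = 7, Σx = 154, Σy = 68.7, Σxy = 1562, Σx² = 3416
Sxx = Σx² − (Σx)²/n = 3416 − 3388 = 28
Sxy = Σxy − (Σx)(Σy)/n = 1562 − 1511.4 = 50.6
b = Sxy/Sxx = 50.6/28 = 1.807143
a = ȳ − b·x̄ = 9.814286 − 1.807143·22 = -29.942857
ŷ(20) = a + b·20 = -29.942857 + 1.807143·20 = 6.2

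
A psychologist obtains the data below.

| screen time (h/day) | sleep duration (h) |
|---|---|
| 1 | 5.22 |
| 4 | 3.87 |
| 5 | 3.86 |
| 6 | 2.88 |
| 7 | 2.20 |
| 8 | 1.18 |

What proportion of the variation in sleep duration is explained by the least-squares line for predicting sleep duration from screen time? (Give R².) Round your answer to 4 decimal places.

n = 6, Σx = 31, Σy = 19.21, Σxy = 82.12, Σx² = 191, Σy² = 71.6517
Sxx = Σx² − (Σx)²/n = 191 − 160.166667 = 30.833333
Sxy = Σxy − (Σx)(Σy)/n = 82.12 − 99.251667 = -17.131667
Syy = Σy² − (Σy)²/n = 71.6517 − 61.504017 = 10.147683
R² = Sxy²/(Sxx·Syy) = (-17.131667)²/(30.833333·10.147683) = 0.938019

0.9380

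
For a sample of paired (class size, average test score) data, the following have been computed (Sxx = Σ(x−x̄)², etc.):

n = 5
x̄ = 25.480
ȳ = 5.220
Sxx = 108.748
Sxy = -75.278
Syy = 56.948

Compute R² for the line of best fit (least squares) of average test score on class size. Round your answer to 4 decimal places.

0.9150

R² = Sxy²/(Sxx·Syy) = (-75.278)²/(108.748·56.948) = 0.915032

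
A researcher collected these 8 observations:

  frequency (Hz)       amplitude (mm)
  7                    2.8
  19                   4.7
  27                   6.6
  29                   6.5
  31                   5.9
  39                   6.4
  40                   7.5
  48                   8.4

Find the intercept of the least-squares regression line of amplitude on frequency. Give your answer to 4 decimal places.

n = 8, Σx = 240, Σy = 48.8, Σxy = 1611.3, Σx² = 8366
Sxx = Σx² − (Σx)²/n = 8366 − 7200 = 1166
Sxy = Σxy − (Σx)(Σy)/n = 1611.3 − 1464 = 147.3
b = Sxy/Sxx = 147.3/1166 = 0.126329
a = ȳ − b·x̄ = 6.1 − 0.126329·30 = 2.310120

2.3101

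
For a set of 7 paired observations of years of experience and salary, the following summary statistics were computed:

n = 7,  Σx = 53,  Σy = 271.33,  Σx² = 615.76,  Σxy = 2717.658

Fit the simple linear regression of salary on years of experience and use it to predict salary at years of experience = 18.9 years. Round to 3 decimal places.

73.797

Sxx = Σx² − (Σx)²/n = 615.76 − 401.285714 = 214.474286
Sxy = Σxy − (Σx)(Σy)/n = 2717.658 − 2054.355714 = 663.302286
b = Sxy/Sxx = 663.302286/214.474286 = 3.092689
a = ȳ − b·x̄ = 38.761429 − 3.092689·7.571429 = 15.345354
ŷ(18.9) = a + b·18.9 = 15.345354 + 3.092689·18.9 = 73.797178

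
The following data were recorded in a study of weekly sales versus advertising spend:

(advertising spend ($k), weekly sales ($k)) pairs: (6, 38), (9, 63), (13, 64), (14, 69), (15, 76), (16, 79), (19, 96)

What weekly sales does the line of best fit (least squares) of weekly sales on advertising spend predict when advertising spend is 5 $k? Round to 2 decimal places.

37.62

n = 7, Σx = 92, Σy = 485, Σxy = 6821, Σx² = 1324
Sxx = Σx² − (Σx)²/n = 1324 − 1209.142857 = 114.857143
Sxy = Σxy − (Σx)(Σy)/n = 6821 − 6374.285714 = 446.714286
b = Sxy/Sxx = 446.714286/114.857143 = 3.889303
a = ȳ − b·x̄ = 69.285714 − 3.889303·13.142857 = 18.169154
ŷ(5) = a + b·5 = 18.169154 + 3.889303·5 = 37.615672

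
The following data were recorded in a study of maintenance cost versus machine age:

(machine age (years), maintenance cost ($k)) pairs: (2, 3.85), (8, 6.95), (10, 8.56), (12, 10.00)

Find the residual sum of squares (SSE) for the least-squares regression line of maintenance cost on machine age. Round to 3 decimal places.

n = 4, Σx = 32, Σy = 29.36, Σxy = 268.9, Σx² = 312, Σy² = 236.3986
Sxx = Σx² − (Σx)²/n = 312 − 256 = 56
Sxy = Σxy − (Σx)(Σy)/n = 268.9 − 234.88 = 34.02
Syy = Σy² − (Σy)²/n = 236.3986 − 215.5024 = 20.8962
b = Sxy/Sxx = 34.02/56 = 0.6075
SSE = Syy − b·Sxy = 20.8962 − 0.6075·34.02 = 0.22905

0.229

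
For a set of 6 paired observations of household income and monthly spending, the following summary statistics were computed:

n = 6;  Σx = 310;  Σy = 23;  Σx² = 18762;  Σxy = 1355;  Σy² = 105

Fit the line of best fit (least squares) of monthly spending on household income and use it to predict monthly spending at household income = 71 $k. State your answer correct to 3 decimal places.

Sxx = Σx² − (Σx)²/n = 18762 − 16016.666667 = 2745.333333
Sxy = Σxy − (Σx)(Σy)/n = 1355 − 1188.333333 = 166.666667
b = Sxy/Sxx = 166.666667/2745.333333 = 0.060709
a = ȳ − b·x̄ = 3.833333 − 0.060709·51.666667 = 0.696697
ŷ(71) = a + b·71 = 0.696697 + 0.060709·71 = 5.007042

5.007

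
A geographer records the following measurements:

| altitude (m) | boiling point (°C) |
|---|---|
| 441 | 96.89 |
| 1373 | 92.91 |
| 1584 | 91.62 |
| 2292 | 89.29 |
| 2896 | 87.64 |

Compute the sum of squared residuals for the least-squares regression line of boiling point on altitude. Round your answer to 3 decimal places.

n = 5, Σx = 8586, Σy = 458.35, Σxy = 773878.12, Σx² = 18228746, Σy² = 42067.6383
Sxx = Σx² − (Σx)²/n = 18228746 − 14743879.2 = 3484866.8
Sxy = Σxy − (Σx)(Σy)/n = 773878.12 − 787078.62 = -13200.5
Syy = Σy² − (Σy)²/n = 42067.6383 − 42016.9445 = 50.6938
b = Sxy/Sxx = -13200.5/3484866.8 = -0.003788
SSE = Syy − b·Sxy = 50.6938 − (-0.003788)·(-13200.5) = 0.690971

0.691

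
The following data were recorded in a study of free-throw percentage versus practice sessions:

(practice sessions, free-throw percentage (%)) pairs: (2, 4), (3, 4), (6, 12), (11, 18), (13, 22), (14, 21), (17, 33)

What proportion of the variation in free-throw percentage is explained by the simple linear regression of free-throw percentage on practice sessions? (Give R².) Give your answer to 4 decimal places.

0.9565

n = 7, Σx = 66, Σy = 114, Σxy = 1431, Σx² = 824, Σy² = 2514
Sxx = Σx² − (Σx)²/n = 824 − 622.285714 = 201.714286
Sxy = Σxy − (Σx)(Σy)/n = 1431 − 1074.857143 = 356.142857
Syy = Σy² − (Σy)²/n = 2514 − 1856.571429 = 657.428571
R² = Sxy²/(Sxx·Syy) = (356.142857)²/(201.714286·657.428571) = 0.956452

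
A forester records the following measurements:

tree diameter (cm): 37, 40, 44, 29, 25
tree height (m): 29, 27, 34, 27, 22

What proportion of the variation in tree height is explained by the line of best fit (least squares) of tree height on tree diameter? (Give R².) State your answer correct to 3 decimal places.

0.744

n = 5, Σx = 175, Σy = 139, Σxy = 4982, Σx² = 6371, Σy² = 3939
Sxx = Σx² − (Σx)²/n = 6371 − 6125 = 246
Sxy = Σxy − (Σx)(Σy)/n = 4982 − 4865 = 117
Syy = Σy² − (Σy)²/n = 3939 − 3864.2 = 74.8
R² = Sxy²/(Sxx·Syy) = (117)²/(246·74.8) = 0.743935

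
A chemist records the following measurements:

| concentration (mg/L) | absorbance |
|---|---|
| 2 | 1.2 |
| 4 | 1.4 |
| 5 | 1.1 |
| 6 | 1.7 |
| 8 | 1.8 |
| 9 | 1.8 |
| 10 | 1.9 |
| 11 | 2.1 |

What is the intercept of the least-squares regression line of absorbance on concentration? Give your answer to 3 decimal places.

0.924

n = 8, Σx = 55, Σy = 13, Σxy = 96.4, Σx² = 447
Sxx = Σx² − (Σx)²/n = 447 − 378.125 = 68.875
Sxy = Σxy − (Σx)(Σy)/n = 96.4 − 89.375 = 7.025
b = Sxy/Sxx = 7.025/68.875 = 0.101996
a = ȳ − b·x̄ = 1.625 − 0.101996·6.875 = 0.923775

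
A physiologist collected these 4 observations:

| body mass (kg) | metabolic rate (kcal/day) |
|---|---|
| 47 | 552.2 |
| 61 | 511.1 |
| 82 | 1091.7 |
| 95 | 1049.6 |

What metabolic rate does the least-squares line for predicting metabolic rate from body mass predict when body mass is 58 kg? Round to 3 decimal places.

627.082

n = 4, Σx = 285, Σy = 3204.6, Σxy = 246361.9, Σx² = 21679
Sxx = Σx² − (Σx)²/n = 21679 − 20306.25 = 1372.75
Sxy = Σxy − (Σx)(Σy)/n = 246361.9 − 228327.75 = 18034.15
b = Sxy/Sxx = 18034.15/1372.75 = 13.137243
a = ȳ − b·x̄ = 801.15 − 13.137243·71.25 = -134.878547
ŷ(58) = a + b·58 = -134.878547 + 13.137243·58 = 627.081533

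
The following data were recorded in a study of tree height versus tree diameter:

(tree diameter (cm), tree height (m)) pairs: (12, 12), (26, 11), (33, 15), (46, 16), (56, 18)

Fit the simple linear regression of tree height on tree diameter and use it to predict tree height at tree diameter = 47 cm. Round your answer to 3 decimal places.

16.276

n = 5, Σx = 173, Σy = 72, Σxy = 2669, Σx² = 7161
Sxx = Σx² − (Σx)²/n = 7161 − 5985.8 = 1175.2
Sxy = Σxy − (Σx)(Σy)/n = 2669 − 2491.2 = 177.8
b = Sxy/Sxx = 177.8/1175.2 = 0.151293
a = ȳ − b·x̄ = 14.4 − 0.151293·34.6 = 9.165248
ŷ(47) = a + b·47 = 9.165248 + 0.151293·47 = 16.276038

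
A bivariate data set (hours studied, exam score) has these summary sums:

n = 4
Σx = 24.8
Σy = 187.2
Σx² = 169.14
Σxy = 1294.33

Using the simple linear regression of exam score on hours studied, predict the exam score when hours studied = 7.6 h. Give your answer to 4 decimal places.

58.9694

Sxx = Σx² − (Σx)²/n = 169.14 − 153.76 = 15.38
Sxy = Σxy − (Σx)(Σy)/n = 1294.33 − 1160.64 = 133.69
b = Sxy/Sxx = 133.69/15.38 = 8.692458
a = ȳ − b·x̄ = 46.8 − 8.692458·6.2 = -7.093238
ŷ(7.6) = a + b·7.6 = -7.093238 + 8.692458·7.6 = 58.969441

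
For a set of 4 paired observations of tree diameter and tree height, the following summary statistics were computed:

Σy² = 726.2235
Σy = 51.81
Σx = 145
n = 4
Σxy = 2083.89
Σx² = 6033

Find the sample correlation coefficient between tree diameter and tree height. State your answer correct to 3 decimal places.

Sxx = Σx² − (Σx)²/n = 6033 − 5256.25 = 776.75
Sxy = Σxy − (Σx)(Σy)/n = 2083.89 − 1878.1125 = 205.7775
Syy = Σy² − (Σy)²/n = 726.2235 − 671.069025 = 55.154475
r = Sxy/√(Sxx·Syy) = 205.7775/√(42841.238456) = 205.7775/206.981251 = 0.994184

0.994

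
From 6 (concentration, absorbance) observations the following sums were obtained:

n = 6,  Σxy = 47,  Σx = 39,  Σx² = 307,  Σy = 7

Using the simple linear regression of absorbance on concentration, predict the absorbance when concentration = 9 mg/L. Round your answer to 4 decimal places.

1.2368

Sxx = Σx² − (Σx)²/n = 307 − 253.5 = 53.5
Sxy = Σxy − (Σx)(Σy)/n = 47 − 45.5 = 1.5
b = Sxy/Sxx = 1.5/53.5 = 0.028037
a = ȳ − b·x̄ = 1.166667 − 0.028037·6.5 = 0.984424
ŷ(9) = a + b·9 = 0.984424 + 0.028037·9 = 1.236760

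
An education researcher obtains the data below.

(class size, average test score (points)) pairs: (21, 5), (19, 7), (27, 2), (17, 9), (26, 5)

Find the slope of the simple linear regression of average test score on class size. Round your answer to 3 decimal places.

n = 5, Σx = 110, Σy = 28, Σxy = 575, Σx² = 2496
Sxx = Σx² − (Σx)²/n = 2496 − 2420 = 76
Sxy = Σxy − (Σx)(Σy)/n = 575 − 616 = -41
b = Sxy/Sxx = -41/76 = -0.539474

-0.539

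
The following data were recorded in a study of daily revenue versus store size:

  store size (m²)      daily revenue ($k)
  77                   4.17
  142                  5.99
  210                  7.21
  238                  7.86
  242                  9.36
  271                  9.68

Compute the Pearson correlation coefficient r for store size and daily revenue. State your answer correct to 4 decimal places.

n = 6, Σx = 1180, Σy = 44.27, Σxy = 9444.85, Σx² = 258842, Σy² = 348.3447
Sxx = Σx² − (Σx)²/n = 258842 − 232066.666667 = 26775.333333
Sxy = Σxy − (Σx)(Σy)/n = 9444.85 − 8706.433333 = 738.416667
Syy = Σy² − (Σy)²/n = 348.3447 − 326.638817 = 21.705883
r = Sxy/√(Sxx·Syy) = 738.416667/√(581182.261544) = 738.416667/762.353108 = 0.968602

0.9686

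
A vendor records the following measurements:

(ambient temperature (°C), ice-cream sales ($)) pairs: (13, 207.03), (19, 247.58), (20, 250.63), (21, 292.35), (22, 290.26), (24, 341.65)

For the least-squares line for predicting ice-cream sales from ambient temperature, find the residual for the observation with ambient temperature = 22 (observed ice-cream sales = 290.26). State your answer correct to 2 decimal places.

-6.23

n = 6, Σx = 119, Σy = 1629.5, Σxy = 33132.68, Σx² = 2431
Sxx = Σx² − (Σx)²/n = 2431 − 2360.166667 = 70.833333
Sxy = Σxy − (Σx)(Σy)/n = 33132.68 − 32318.416667 = 814.263333
b = Sxy/Sxx = 814.263333/70.833333 = 11.495482
a = ȳ − b·x̄ = 271.583333 − 11.495482·19.833333 = 43.5896
ŷ(22) = 43.5896 + 11.495482·22 = 296.490212
residual = y − ŷ = 290.26 − 296.490212 = -6.230212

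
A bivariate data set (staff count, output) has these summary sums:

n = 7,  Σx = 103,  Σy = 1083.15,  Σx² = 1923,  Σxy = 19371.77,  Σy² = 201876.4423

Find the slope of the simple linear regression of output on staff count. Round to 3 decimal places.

Sxx = Σx² − (Σx)²/n = 1923 − 1515.571429 = 407.428571
Sxy = Σxy − (Σx)(Σy)/n = 19371.77 − 15937.778571 = 3433.991429
b = Sxy/Sxx = 3433.991429/407.428571 = 8.428450

8.428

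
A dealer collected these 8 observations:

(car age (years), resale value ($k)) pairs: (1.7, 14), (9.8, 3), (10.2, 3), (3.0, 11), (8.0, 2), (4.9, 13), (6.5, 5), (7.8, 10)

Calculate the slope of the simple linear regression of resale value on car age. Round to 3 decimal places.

n = 8, Σx = 51.9, Σy = 61, Σxy = 307, Σx² = 403.07
Sxx = Σx² − (Σx)²/n = 403.07 − 336.70125 = 66.36875
Sxy = Σxy − (Σx)(Σy)/n = 307 − 395.7375 = -88.7375
b = Sxy/Sxx = -88.7375/66.36875 = -1.337037

-1.337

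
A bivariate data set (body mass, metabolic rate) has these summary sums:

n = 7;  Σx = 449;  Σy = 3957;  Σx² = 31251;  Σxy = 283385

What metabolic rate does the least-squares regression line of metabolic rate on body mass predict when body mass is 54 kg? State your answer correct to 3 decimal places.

Sxx = Σx² − (Σx)²/n = 31251 − 28800.142857 = 2450.857143
Sxy = Σxy − (Σx)(Σy)/n = 283385 − 253813.285714 = 29571.714286
b = Sxy/Sxx = 29571.714286/2450.857143 = 12.065866
a = ȳ − b·x̄ = 565.285714 − 12.065866·64.142857 = -208.653416
ŷ(54) = a + b·54 = -208.653416 + 12.065866·54 = 442.903357

442.903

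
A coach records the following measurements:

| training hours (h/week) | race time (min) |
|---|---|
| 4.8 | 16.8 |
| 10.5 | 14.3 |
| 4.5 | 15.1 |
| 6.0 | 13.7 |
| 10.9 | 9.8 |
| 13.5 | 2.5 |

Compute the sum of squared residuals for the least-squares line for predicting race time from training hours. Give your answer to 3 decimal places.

n = 6, Σx = 50.2, Σy = 72.2, Σxy = 521.51, Σx² = 490.6, Σy² = 1004.72
Sxx = Σx² − (Σx)²/n = 490.6 − 420.006667 = 70.593333
Sxy = Σxy − (Σx)(Σy)/n = 521.51 − 604.073333 = -82.563333
Syy = Σy² − (Σy)²/n = 1004.72 − 868.806667 = 135.913333
b = Sxy/Sxx = -82.563333/70.593333 = -1.169563
SSE = Syy − b·Sxy = 135.913333 − (-1.169563)·(-82.563333) = 39.350334

39.350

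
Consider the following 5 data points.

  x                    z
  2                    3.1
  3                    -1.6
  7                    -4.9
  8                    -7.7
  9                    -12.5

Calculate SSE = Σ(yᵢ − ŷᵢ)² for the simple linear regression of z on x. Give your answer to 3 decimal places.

13.606

n = 5, Σx = 29, Σy = -23.6, Σxy = -207, Σx² = 207, Σy² = 251.72
Sxx = Σx² − (Σx)²/n = 207 − 168.2 = 38.8
Sxy = Σxy − (Σx)(Σy)/n = -207 − (-136.88) = -70.12
Syy = Σy² − (Σy)²/n = 251.72 − 111.392 = 140.328
b = Sxy/Sxx = -70.12/38.8 = -1.807216
SSE = Syy − b·Sxy = 140.328 − (-1.807216)·(-70.12) = 13.605979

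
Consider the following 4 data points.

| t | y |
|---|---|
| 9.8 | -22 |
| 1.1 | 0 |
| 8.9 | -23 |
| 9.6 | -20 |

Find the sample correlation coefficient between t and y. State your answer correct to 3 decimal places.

n = 4, Σx = 29.4, Σy = -65, Σxy = -612.3, Σx² = 268.62, Σy² = 1413
Sxx = Σx² − (Σx)²/n = 268.62 − 216.09 = 52.53
Sxy = Σxy − (Σx)(Σy)/n = -612.3 − (-477.75) = -134.55
Syy = Σy² − (Σy)²/n = 1413 − 1056.25 = 356.75
r = Sxy/√(Sxx·Syy) = -134.55/√(18740.0775) = -134.55/136.894403 = -0.982874

-0.983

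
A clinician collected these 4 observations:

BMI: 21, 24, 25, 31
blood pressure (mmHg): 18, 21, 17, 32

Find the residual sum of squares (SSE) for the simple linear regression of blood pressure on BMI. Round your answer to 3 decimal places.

29.602

n = 4, Σx = 101, Σy = 88, Σxy = 2299, Σx² = 2603, Σy² = 2078
Sxx = Σx² − (Σx)²/n = 2603 − 2550.25 = 52.75
Sxy = Σxy − (Σx)(Σy)/n = 2299 − 2222 = 77
Syy = Σy² − (Σy)²/n = 2078 − 1936 = 142
b = Sxy/Sxx = 77/52.75 = 1.459716
SSE = Syy − b·Sxy = 142 − 1.459716·77 = 29.601896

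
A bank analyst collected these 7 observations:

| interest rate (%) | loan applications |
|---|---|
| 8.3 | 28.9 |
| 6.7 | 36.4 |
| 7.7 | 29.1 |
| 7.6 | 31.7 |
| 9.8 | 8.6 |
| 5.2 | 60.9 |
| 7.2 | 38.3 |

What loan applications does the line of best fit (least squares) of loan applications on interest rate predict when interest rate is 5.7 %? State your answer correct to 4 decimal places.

n = 7, Σx = 52.5, Σy = 233.9, Σxy = 1625.46, Σx² = 405.75
Sxx = Σx² − (Σx)²/n = 405.75 − 393.75 = 12
Sxy = Σxy − (Σx)(Σy)/n = 1625.46 − 1754.25 = -128.79
b = Sxy/Sxx = -128.79/12 = -10.7325
a = ȳ − b·x̄ = 33.414286 − (-10.7325)·7.5 = 113.908036
ŷ(5.7) = a + b·5.7 = 113.908036 + (-10.7325)·5.7 = 52.732786

52.7328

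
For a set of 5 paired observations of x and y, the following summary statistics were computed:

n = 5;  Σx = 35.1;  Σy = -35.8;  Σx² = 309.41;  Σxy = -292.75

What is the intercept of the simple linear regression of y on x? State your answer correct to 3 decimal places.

Sxx = Σx² − (Σx)²/n = 309.41 − 246.402 = 63.008
Sxy = Σxy − (Σx)(Σy)/n = -292.75 − (-251.316) = -41.434
b = Sxy/Sxx = -41.434/63.008 = -0.657599
a = ȳ − b·x̄ = -7.16 − (-0.657599)·7.02 = -2.543655

-2.544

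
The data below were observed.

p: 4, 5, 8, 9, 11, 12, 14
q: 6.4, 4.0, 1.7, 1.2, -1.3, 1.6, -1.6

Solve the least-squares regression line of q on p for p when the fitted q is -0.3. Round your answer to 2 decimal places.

n = 7, Σx = 63, Σy = 12, Σxy = 52.5, Σx² = 647
Sxx = Σx² − (Σx)²/n = 647 − 567 = 80
Sxy = Σxy − (Σx)(Σy)/n = 52.5 − 108 = -55.5
b = Sxy/Sxx = -55.5/80 = -0.69375
a = ȳ − b·x̄ = 1.714286 − (-0.69375)·9 = 7.958036
Set a + b·x = -0.3: x = (-0.3 − 7.958036) / (-0.69375) = 11.903475

11.90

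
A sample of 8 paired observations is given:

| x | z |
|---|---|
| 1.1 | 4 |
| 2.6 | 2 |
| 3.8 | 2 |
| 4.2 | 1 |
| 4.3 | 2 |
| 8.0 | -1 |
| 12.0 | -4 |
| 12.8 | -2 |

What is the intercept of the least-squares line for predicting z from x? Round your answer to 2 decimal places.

n = 8, Σx = 48.8, Σy = 4, Σxy = -51.6, Σx² = 430.38
Sxx = Σx² − (Σx)²/n = 430.38 − 297.68 = 132.7
Sxy = Σxy − (Σx)(Σy)/n = -51.6 − 24.4 = -76
b = Sxy/Sxx = -76/132.7 = -0.572720
a = ȳ − b·x̄ = 0.5 − (-0.572720)·6.1 = 3.993595

3.99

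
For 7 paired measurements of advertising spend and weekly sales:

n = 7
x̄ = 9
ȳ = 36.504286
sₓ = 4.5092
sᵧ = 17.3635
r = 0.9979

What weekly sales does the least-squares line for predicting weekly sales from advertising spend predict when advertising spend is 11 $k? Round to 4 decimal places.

b = r · sᵧ/sₓ = 0.9979 · 17.3635/4.5092 = 3.842597
a = ȳ − b·x̄ = 36.504286 − 3.842597·9 = 1.920916
ŷ(11) = a + b·11 = 1.920916 + 3.842597·11 = 44.189479

44.1895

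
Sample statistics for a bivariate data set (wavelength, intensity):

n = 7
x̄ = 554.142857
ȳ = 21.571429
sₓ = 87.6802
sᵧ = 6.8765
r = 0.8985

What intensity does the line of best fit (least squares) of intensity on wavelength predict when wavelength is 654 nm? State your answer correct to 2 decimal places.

b = r · sᵧ/sₓ = 0.8985 · 6.8765/87.6802 = 0.070467
a = ȳ − b·x̄ = 21.571429 − 0.070467·554.142857 = -17.477195
ŷ(654) = a + b·654 = -17.477195 + 0.070467·654 = 28.608033

28.61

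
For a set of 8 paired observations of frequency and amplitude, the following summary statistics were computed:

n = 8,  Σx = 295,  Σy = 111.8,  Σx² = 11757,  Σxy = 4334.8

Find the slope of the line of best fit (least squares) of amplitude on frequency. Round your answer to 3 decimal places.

0.241

Sxx = Σx² − (Σx)²/n = 11757 − 10878.125 = 878.875
Sxy = Σxy − (Σx)(Σy)/n = 4334.8 − 4122.625 = 212.175
b = Sxy/Sxx = 212.175/878.875 = 0.241417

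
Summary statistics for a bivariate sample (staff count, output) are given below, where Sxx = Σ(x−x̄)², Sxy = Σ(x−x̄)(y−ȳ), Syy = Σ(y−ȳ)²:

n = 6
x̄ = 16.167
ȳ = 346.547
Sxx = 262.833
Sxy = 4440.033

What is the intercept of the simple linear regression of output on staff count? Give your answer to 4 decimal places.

73.4382

b = Sxy/Sxx = 4440.033/262.833 = 16.892981
a = ȳ − b·x̄ = 346.547 − 16.892981·16.167 = 73.438168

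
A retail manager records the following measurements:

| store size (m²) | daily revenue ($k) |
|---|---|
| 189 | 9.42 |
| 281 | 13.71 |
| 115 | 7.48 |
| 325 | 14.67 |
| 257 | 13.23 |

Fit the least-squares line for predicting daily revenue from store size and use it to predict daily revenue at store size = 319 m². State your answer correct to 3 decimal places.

14.864

n = 5, Σx = 1167, Σy = 58.51, Σxy = 14660.95, Σx² = 299581
Sxx = Σx² − (Σx)²/n = 299581 − 272377.8 = 27203.2
Sxy = Σxy − (Σx)(Σy)/n = 14660.95 − 13656.234 = 1004.716
b = Sxy/Sxx = 1004.716/27203.2 = 0.036934
a = ȳ − b·x̄ = 11.702 − 0.036934·233.4 = 3.081664
ŷ(319) = a + b·319 = 3.081664 + 0.036934·319 = 14.863528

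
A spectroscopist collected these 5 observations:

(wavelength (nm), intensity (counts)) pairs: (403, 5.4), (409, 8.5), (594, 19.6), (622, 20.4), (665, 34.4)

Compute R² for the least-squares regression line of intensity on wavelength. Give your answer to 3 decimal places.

0.874

n = 5, Σx = 2693, Σy = 88.3, Σxy = 52859.9, Σx² = 1511635, Σy² = 2085.09
Sxx = Σx² − (Σx)²/n = 1511635 − 1450449.8 = 61185.2
Sxy = Σxy − (Σx)(Σy)/n = 52859.9 − 47558.38 = 5301.52
Syy = Σy² − (Σy)²/n = 2085.09 − 1559.378 = 525.712
R² = Sxy²/(Sxx·Syy) = (5301.52)²/(61185.2·525.712) = 0.873789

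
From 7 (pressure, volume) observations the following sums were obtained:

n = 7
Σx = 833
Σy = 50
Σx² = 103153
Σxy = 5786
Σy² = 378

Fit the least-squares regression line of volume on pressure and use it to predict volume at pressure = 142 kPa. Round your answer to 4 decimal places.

6.2059

Sxx = Σx² − (Σx)²/n = 103153 − 99127 = 4026
Sxy = Σxy − (Σx)(Σy)/n = 5786 − 5950 = -164
b = Sxy/Sxx = -164/4026 = -0.040735
a = ȳ − b·x̄ = 7.142857 − (-0.040735)·119 = 11.990348
ŷ(142) = a + b·142 = 11.990348 + (-0.040735)·142 = 6.205947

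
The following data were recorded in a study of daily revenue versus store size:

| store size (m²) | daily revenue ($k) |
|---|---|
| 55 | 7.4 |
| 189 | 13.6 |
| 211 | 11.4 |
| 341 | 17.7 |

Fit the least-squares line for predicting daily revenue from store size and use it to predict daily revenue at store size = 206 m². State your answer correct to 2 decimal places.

12.77

n = 4, Σx = 796, Σy = 50.1, Σxy = 11418.5, Σx² = 199548
Sxx = Σx² − (Σx)²/n = 199548 − 158404 = 41144
Sxy = Σxy − (Σx)(Σy)/n = 11418.5 − 9969.9 = 1448.6
b = Sxy/Sxx = 1448.6/41144 = 0.035208
a = ȳ − b·x̄ = 12.525 − 0.035208·199 = 5.518598
ŷ(206) = a + b·206 = 5.518598 + 0.035208·206 = 12.771456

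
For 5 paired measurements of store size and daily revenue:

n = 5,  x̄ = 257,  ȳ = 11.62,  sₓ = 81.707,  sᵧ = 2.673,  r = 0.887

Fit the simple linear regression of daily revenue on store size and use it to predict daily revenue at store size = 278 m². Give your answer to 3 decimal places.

b = r · sᵧ/sₓ = 0.887 · 2.673/81.707 = 0.029018
a = ȳ − b·x̄ = 11.62 − 0.029018·257 = 4.162445
ŷ(278) = a + b·278 = 4.162445 + 0.029018·278 = 12.229372

12.229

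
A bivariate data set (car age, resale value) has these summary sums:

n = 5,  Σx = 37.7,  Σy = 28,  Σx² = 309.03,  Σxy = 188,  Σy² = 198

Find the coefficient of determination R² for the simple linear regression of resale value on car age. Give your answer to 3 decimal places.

0.524

Sxx = Σx² − (Σx)²/n = 309.03 − 284.258 = 24.772
Sxy = Σxy − (Σx)(Σy)/n = 188 − 211.12 = -23.12
Syy = Σy² − (Σy)²/n = 198 − 156.8 = 41.2
R² = Sxy²/(Sxx·Syy) = (-23.12)²/(24.772·41.2) = 0.523742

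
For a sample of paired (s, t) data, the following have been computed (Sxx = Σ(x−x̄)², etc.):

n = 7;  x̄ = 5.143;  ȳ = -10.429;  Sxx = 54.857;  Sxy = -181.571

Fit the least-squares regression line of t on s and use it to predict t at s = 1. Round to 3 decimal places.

3.284

b = Sxy/Sxx = -181.571/54.857 = -3.309897
a = ȳ − b·x̄ = -10.429 − (-3.309897)·5.143 = 6.593798
ŷ(1) = a + b·1 = 6.593798 + (-3.309897)·1 = 3.283902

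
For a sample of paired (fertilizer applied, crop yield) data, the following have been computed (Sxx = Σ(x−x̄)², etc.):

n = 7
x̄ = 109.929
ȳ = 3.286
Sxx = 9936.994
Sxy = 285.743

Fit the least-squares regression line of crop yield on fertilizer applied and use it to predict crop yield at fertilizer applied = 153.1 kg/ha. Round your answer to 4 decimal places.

4.5274

b = Sxy/Sxx = 285.743/9936.994 = 0.028755
a = ȳ − b·x̄ = 3.286 − 0.028755·109.929 = 0.124939
ŷ(153.1) = a + b·153.1 = 0.124939 + 0.028755·153.1 = 4.527403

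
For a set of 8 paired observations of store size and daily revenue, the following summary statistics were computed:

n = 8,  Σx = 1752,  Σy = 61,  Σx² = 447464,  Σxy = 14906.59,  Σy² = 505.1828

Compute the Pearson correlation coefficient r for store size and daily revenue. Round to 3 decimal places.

Sxx = Σx² − (Σx)²/n = 447464 − 383688 = 63776
Sxy = Σxy − (Σx)(Σy)/n = 14906.59 − 13359 = 1547.59
Syy = Σy² − (Σy)²/n = 505.1828 − 465.125 = 40.0578
r = Sxy/√(Sxx·Syy) = 1547.59/√(2554726.2528) = 1547.59/1598.351104 = 0.968242

0.968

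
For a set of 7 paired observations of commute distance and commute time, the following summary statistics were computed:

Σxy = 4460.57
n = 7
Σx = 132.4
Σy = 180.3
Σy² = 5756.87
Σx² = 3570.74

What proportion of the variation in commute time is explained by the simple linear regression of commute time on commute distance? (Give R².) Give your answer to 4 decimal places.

Sxx = Σx² − (Σx)²/n = 3570.74 − 2504.251429 = 1066.488571
Sxy = Σxy − (Σx)(Σy)/n = 4460.57 − 3410.245714 = 1050.324286
Syy = Σy² − (Σy)²/n = 5756.87 − 4644.012857 = 1112.857143
R² = Sxy²/(Sxx·Syy) = (1050.324286)²/(1066.488571·1112.857143) = 0.929504

0.9295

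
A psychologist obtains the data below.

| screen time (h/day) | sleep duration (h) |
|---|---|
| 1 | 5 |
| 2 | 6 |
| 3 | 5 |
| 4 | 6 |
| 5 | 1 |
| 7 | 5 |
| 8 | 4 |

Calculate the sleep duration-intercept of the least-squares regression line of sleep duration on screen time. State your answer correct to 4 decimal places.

5.5652

n = 7, Σx = 30, Σy = 32, Σxy = 128, Σx² = 168
Sxx = Σx² − (Σx)²/n = 168 − 128.571429 = 39.428571
Sxy = Σxy − (Σx)(Σy)/n = 128 − 137.142857 = -9.142857
b = Sxy/Sxx = -9.142857/39.428571 = -0.231884
a = ȳ − b·x̄ = 4.571429 − (-0.231884)·4.285714 = 5.565217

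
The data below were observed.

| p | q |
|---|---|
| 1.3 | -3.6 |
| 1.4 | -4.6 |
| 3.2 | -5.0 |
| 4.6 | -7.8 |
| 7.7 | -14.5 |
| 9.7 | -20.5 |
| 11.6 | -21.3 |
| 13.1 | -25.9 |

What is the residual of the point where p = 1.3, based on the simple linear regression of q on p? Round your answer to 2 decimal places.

n = 8, Σx = 52.6, Σy = -103.2, Σxy = -959.87, Σx² = 494.6
Sxx = Σx² − (Σx)²/n = 494.6 − 345.845 = 148.755
Sxy = Σxy − (Σx)(Σy)/n = -959.87 − (-678.54) = -281.33
b = Sxy/Sxx = -281.33/148.755 = -1.891231
a = ȳ − b·x̄ = -12.9 − (-1.891231)·6.575 = -0.465159
ŷ(1.3) = -0.465159 + (-1.891231)·1.3 = -2.923759
residual = y − ŷ = -3.6 − (-2.923759) = -0.676241

-0.68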